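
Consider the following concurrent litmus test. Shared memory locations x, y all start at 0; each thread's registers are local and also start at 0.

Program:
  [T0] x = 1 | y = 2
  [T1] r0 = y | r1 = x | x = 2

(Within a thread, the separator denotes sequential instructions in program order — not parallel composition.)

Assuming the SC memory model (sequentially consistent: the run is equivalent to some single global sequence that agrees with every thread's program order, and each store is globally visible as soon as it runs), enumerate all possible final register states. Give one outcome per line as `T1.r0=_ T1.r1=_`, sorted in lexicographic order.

outcome vector order: (T1.r0,T1.r1)
|SC outcomes| = 3

T1.r0=0 T1.r1=0
T1.r0=0 T1.r1=1
T1.r0=2 T1.r1=1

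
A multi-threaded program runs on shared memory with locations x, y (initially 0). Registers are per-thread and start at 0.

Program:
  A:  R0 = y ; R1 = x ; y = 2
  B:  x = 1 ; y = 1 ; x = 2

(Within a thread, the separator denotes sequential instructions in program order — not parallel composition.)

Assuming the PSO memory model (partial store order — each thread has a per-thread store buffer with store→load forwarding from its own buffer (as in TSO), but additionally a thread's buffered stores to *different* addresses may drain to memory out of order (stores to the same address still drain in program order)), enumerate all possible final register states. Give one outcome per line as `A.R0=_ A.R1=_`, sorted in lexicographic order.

A.R0=0 A.R1=0
A.R0=0 A.R1=1
A.R0=0 A.R1=2
A.R0=1 A.R1=0
A.R0=1 A.R1=1
A.R0=1 A.R1=2

outcome vector order: (A.R0,A.R1)
|PSO outcomes| = 6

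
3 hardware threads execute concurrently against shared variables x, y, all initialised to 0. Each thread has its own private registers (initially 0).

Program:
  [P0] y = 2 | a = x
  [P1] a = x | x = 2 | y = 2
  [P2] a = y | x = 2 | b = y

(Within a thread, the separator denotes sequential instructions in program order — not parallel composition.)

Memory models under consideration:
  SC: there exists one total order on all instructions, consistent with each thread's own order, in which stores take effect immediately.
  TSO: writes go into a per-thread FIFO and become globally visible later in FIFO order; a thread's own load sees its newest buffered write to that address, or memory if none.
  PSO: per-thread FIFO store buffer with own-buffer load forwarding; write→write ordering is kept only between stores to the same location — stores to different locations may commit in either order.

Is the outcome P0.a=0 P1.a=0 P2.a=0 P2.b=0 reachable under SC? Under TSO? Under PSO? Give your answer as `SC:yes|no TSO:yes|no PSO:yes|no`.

SC:no TSO:yes PSO:yes

outcome vector order: (P0.a,P1.a,P2.a,P2.b)
SC (10): 0/0/0/2, 0/0/2/2, 0/2/0/2, 0/2/2/2, 2/0/0/0, 2/0/0/2, 2/0/2/2, 2/2/0/0, 2/2/0/2, 2/2/2/2
TSO (12): 0/0/0/0, 0/0/0/2, 0/0/2/2, 0/2/0/0, 0/2/0/2, 0/2/2/2, 2/0/0/0, 2/0/0/2, 2/0/2/2, 2/2/0/0, 2/2/0/2, 2/2/2/2
PSO (12): 0/0/0/0, 0/0/0/2, 0/0/2/2, 0/2/0/0, 0/2/0/2, 0/2/2/2, 2/0/0/0, 2/0/0/2, 2/0/2/2, 2/2/0/0, 2/2/0/2, 2/2/2/2
target 0/0/0/0 ∈ {TSO,PSO}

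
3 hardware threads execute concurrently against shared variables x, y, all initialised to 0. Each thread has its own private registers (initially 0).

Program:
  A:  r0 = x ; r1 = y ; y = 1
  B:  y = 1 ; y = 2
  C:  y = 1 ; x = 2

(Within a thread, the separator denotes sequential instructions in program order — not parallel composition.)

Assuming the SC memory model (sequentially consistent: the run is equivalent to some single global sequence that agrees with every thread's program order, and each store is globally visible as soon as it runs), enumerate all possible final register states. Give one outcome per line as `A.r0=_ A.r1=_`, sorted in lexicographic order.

outcome vector order: (A.r0,A.r1)
|SC outcomes| = 5

A.r0=0 A.r1=0
A.r0=0 A.r1=1
A.r0=0 A.r1=2
A.r0=2 A.r1=1
A.r0=2 A.r1=2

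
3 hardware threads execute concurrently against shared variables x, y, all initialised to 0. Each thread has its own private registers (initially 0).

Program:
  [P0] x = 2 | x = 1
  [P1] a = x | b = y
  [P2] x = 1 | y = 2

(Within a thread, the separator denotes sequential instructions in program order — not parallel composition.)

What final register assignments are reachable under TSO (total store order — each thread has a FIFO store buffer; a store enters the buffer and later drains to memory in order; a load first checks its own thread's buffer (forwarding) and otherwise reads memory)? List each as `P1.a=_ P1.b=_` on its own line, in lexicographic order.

outcome vector order: (P1.a,P1.b)
|TSO outcomes| = 6

P1.a=0 P1.b=0
P1.a=0 P1.b=2
P1.a=1 P1.b=0
P1.a=1 P1.b=2
P1.a=2 P1.b=0
P1.a=2 P1.b=2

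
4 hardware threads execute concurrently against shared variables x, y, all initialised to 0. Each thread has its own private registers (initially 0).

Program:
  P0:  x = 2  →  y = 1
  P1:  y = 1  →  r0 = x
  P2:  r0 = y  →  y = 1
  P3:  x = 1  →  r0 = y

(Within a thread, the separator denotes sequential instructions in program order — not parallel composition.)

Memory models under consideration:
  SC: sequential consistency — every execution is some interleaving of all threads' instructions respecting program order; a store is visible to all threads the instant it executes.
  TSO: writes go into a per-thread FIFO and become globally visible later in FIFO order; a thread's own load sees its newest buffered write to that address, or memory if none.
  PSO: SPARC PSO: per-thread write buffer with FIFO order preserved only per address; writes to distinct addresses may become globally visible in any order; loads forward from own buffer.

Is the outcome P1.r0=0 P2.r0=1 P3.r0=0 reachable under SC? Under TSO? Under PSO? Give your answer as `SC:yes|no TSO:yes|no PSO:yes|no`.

SC:no TSO:yes PSO:yes

outcome vector order: (P1.r0,P2.r0,P3.r0)
SC (10): 001, 011, 100, 101, 110, 111, 200, 201, 210, 211
TSO (12): 000, 001, 010, 011, 100, 101, 110, 111, 200, 201, 210, 211
PSO (12): 000, 001, 010, 011, 100, 101, 110, 111, 200, 201, 210, 211
target 010 ∈ {TSO,PSO}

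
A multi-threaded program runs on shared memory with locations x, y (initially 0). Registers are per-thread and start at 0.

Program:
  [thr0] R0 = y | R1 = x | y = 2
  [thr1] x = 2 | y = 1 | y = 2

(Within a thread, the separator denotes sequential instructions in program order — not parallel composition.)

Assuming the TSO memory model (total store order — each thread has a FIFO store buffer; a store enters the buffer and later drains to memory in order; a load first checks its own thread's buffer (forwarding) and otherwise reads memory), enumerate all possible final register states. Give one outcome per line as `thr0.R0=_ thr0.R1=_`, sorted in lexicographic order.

outcome vector order: (thr0.R0,thr0.R1)
|TSO outcomes| = 4

thr0.R0=0 thr0.R1=0
thr0.R0=0 thr0.R1=2
thr0.R0=1 thr0.R1=2
thr0.R0=2 thr0.R1=2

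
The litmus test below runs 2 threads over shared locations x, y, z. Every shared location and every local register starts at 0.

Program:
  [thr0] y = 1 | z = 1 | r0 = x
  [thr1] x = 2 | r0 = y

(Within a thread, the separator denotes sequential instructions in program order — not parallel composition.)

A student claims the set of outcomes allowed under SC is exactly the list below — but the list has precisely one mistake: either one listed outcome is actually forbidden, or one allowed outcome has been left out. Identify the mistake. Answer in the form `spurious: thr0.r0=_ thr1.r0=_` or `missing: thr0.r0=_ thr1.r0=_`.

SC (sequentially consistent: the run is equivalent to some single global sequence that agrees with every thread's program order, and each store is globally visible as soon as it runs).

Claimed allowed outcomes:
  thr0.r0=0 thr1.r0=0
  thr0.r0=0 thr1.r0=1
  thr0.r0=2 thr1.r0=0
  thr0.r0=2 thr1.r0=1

spurious: thr0.r0=0 thr1.r0=0

outcome vector order: (thr0.r0,thr1.r0)
under SC → (0,1), (2,0), (2,1)
claimed∖SC = {(0,0)}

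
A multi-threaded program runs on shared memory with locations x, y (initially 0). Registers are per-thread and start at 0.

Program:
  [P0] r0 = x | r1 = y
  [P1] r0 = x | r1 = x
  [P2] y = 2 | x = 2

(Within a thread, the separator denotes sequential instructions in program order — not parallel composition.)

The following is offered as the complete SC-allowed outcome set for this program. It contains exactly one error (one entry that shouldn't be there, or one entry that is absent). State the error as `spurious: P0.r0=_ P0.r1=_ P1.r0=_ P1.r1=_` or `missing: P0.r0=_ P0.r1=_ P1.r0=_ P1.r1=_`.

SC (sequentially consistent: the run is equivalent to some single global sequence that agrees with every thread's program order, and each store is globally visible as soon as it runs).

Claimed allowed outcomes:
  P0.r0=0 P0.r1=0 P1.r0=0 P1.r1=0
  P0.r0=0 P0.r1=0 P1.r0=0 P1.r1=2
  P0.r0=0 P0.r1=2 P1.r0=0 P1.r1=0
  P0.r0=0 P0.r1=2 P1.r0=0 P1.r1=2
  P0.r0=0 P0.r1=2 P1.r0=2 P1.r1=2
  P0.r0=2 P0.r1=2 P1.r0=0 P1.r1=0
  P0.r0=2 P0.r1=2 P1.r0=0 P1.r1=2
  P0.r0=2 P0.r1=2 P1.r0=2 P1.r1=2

missing: P0.r0=0 P0.r1=0 P1.r0=2 P1.r1=2

outcome vector order: (P0.r0,P0.r1,P1.r0,P1.r1)
SC (9): 0000 0002 0022 0200 0202 0222 2200 2202 2222
SC∖claimed = {0022}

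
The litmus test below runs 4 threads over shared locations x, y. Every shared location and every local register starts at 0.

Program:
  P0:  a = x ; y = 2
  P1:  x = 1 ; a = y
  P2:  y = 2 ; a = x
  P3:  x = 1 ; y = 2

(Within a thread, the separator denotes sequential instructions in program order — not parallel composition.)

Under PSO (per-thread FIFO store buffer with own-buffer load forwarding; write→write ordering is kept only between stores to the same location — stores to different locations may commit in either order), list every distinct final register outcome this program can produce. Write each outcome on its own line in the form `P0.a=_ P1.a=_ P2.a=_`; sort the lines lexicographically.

outcome vector order: (P0.a,P1.a,P2.a)
|PSO outcomes| = 8

P0.a=0 P1.a=0 P2.a=0
P0.a=0 P1.a=0 P2.a=1
P0.a=0 P1.a=2 P2.a=0
P0.a=0 P1.a=2 P2.a=1
P0.a=1 P1.a=0 P2.a=0
P0.a=1 P1.a=0 P2.a=1
P0.a=1 P1.a=2 P2.a=0
P0.a=1 P1.a=2 P2.a=1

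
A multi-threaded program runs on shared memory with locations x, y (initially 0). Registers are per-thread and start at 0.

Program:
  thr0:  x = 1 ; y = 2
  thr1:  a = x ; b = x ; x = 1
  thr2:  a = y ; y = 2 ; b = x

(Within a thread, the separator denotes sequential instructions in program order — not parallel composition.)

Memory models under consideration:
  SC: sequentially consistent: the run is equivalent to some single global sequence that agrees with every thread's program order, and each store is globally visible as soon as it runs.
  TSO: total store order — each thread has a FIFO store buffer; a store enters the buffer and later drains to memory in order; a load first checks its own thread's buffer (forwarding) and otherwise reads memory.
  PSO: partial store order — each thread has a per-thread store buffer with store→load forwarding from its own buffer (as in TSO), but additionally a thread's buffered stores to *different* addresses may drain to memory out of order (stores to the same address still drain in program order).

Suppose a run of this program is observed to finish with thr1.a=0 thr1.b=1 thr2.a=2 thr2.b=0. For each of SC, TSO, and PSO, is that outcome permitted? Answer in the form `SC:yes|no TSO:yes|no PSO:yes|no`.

SC:no TSO:no PSO:yes

outcome vector order: (thr1.a,thr1.b,thr2.a,thr2.b)
[SC] allowed = {0000; 0001; 0021; 0100; 0101; 0121; 1100; 1101; 1121}
[TSO] allowed = {0000; 0001; 0021; 0100; 0101; 0121; 1100; 1101; 1121}
[PSO] allowed = {0000; 0001; 0020; 0021; 0100; 0101; 0120; 0121; 1100; 1101; 1120; 1121}
target 0120 ∈ {PSO}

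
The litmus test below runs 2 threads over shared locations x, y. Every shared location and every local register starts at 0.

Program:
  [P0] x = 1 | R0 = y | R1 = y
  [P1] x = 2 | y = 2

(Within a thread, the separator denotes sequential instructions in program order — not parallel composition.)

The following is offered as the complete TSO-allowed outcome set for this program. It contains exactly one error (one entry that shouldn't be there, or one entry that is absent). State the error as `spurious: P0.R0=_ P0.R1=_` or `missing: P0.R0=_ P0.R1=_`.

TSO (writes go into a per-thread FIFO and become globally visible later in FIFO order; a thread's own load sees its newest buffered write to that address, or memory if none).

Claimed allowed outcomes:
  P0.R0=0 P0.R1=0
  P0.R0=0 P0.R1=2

missing: P0.R0=2 P0.R1=2

outcome vector order: (P0.R0,P0.R1)
[TSO] allowed = {(0,0), (0,2), (2,2)}
TSO∖claimed = {(2,2)}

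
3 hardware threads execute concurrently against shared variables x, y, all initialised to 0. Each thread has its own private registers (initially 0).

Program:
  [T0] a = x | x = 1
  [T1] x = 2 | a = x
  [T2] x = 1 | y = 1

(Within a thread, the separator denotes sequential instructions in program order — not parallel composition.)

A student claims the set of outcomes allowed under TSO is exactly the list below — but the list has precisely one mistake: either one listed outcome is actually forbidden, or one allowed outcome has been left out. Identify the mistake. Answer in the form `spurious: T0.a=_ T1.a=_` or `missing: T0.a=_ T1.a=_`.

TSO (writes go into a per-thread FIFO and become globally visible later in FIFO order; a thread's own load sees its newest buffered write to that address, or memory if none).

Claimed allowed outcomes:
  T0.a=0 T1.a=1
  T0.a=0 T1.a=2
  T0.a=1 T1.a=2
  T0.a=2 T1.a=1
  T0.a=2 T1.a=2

missing: T0.a=1 T1.a=1

outcome vector order: (T0.a,T1.a)
[TSO] allowed = {01 02 11 12 21 22}
TSO∖claimed = {11}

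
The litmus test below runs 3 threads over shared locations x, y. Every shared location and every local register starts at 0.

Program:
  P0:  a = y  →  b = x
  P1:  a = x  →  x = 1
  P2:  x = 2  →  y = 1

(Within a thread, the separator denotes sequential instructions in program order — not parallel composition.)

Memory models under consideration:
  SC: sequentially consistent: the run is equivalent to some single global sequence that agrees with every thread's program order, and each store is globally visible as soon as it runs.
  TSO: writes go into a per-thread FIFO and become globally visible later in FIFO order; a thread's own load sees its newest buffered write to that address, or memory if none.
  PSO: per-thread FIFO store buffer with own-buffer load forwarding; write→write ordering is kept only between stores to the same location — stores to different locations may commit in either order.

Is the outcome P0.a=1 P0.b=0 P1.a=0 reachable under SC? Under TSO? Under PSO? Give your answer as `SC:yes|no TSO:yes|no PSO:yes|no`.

SC:no TSO:no PSO:yes

outcome vector order: (P0.a,P0.b,P1.a)
SC (10): (0,0,0), (0,0,2), (0,1,0), (0,1,2), (0,2,0), (0,2,2), (1,1,0), (1,1,2), (1,2,0), (1,2,2)
TSO (10): (0,0,0), (0,0,2), (0,1,0), (0,1,2), (0,2,0), (0,2,2), (1,1,0), (1,1,2), (1,2,0), (1,2,2)
PSO (12): (0,0,0), (0,0,2), (0,1,0), (0,1,2), (0,2,0), (0,2,2), (1,0,0), (1,0,2), (1,1,0), (1,1,2), (1,2,0), (1,2,2)
target (1,0,0) ∈ {PSO}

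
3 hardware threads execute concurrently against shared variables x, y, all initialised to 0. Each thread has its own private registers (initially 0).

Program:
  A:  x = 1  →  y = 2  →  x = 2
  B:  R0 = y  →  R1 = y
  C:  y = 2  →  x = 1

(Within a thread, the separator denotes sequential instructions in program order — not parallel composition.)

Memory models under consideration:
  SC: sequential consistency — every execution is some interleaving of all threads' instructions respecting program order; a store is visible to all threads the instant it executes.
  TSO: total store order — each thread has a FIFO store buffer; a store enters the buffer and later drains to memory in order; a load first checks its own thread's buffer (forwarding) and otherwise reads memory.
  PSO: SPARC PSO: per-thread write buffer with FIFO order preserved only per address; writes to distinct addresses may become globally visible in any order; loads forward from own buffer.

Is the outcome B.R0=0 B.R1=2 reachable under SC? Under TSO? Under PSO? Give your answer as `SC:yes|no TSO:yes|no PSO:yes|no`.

outcome vector order: (B.R0,B.R1)
SC: 3 outcomes — {00, 02, 22}
TSO: 3 outcomes — {00, 02, 22}
PSO: 3 outcomes — {00, 02, 22}
target 02 ∈ {SC,TSO,PSO}

SC:yes TSO:yes PSO:yes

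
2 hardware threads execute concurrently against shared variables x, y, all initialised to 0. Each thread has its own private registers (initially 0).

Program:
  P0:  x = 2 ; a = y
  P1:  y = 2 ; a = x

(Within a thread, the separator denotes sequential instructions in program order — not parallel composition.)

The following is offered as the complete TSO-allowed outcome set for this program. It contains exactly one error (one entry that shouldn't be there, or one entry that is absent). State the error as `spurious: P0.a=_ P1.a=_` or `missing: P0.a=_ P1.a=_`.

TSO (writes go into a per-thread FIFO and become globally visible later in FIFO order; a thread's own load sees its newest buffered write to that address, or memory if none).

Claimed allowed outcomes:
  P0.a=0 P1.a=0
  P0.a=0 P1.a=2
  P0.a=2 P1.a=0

missing: P0.a=2 P1.a=2

outcome vector order: (P0.a,P1.a)
under TSO → 0/0, 0/2, 2/0, 2/2
TSO∖claimed = {2/2}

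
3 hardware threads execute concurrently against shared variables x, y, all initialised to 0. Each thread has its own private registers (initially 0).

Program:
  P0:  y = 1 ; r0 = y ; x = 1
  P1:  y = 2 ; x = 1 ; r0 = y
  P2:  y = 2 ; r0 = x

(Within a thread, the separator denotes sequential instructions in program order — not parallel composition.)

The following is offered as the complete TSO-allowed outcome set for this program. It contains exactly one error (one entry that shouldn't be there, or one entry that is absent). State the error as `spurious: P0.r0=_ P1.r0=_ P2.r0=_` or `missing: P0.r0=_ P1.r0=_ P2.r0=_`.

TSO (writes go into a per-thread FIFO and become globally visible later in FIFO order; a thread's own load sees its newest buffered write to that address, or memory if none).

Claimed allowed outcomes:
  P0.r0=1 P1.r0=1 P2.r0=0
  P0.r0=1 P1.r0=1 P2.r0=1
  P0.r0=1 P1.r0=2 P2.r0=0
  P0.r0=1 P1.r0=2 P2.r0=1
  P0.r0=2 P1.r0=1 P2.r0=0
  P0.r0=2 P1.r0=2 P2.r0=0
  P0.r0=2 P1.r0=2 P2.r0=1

outcome vector order: (P0.r0,P1.r0,P2.r0)
TSO (8): (1,1,0); (1,1,1); (1,2,0); (1,2,1); (2,1,0); (2,1,1); (2,2,0); (2,2,1)
TSO∖claimed = {(2,1,1)}

missing: P0.r0=2 P1.r0=1 P2.r0=1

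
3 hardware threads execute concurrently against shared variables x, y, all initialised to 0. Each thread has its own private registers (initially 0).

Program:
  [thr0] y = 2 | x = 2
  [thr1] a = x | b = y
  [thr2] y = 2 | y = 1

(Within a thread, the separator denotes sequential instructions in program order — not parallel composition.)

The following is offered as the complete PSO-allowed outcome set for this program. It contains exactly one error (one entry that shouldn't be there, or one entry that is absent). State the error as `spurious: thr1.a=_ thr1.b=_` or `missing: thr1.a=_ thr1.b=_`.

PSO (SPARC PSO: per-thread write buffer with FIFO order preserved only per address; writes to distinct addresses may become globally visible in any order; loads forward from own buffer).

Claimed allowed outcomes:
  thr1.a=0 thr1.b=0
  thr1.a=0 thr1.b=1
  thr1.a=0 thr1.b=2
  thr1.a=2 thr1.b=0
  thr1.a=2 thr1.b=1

missing: thr1.a=2 thr1.b=2

outcome vector order: (thr1.a,thr1.b)
under PSO → 00; 01; 02; 20; 21; 22
PSO∖claimed = {22}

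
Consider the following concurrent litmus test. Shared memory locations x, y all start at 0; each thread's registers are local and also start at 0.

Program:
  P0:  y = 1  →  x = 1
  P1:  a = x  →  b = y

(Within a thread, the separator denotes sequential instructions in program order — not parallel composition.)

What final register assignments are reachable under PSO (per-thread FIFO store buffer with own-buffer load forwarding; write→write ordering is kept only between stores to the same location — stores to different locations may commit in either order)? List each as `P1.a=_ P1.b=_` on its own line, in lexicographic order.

outcome vector order: (P1.a,P1.b)
|PSO outcomes| = 4

P1.a=0 P1.b=0
P1.a=0 P1.b=1
P1.a=1 P1.b=0
P1.a=1 P1.b=1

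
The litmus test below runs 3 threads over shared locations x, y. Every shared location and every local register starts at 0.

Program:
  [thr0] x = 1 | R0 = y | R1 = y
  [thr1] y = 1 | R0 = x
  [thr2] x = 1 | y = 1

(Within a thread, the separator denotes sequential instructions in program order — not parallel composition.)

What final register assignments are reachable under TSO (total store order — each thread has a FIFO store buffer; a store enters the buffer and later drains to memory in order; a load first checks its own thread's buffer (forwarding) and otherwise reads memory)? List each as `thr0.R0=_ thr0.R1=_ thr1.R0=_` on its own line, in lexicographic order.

outcome vector order: (thr0.R0,thr0.R1,thr1.R0)
|TSO outcomes| = 6

thr0.R0=0 thr0.R1=0 thr1.R0=0
thr0.R0=0 thr0.R1=0 thr1.R0=1
thr0.R0=0 thr0.R1=1 thr1.R0=0
thr0.R0=0 thr0.R1=1 thr1.R0=1
thr0.R0=1 thr0.R1=1 thr1.R0=0
thr0.R0=1 thr0.R1=1 thr1.R0=1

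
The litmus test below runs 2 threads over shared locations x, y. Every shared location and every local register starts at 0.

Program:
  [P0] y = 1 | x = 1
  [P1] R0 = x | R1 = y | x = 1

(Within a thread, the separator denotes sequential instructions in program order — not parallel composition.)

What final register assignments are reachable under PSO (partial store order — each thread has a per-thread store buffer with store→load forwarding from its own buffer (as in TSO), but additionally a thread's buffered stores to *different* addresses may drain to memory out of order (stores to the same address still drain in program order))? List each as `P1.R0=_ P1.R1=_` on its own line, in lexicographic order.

outcome vector order: (P1.R0,P1.R1)
|PSO outcomes| = 4

P1.R0=0 P1.R1=0
P1.R0=0 P1.R1=1
P1.R0=1 P1.R1=0
P1.R0=1 P1.R1=1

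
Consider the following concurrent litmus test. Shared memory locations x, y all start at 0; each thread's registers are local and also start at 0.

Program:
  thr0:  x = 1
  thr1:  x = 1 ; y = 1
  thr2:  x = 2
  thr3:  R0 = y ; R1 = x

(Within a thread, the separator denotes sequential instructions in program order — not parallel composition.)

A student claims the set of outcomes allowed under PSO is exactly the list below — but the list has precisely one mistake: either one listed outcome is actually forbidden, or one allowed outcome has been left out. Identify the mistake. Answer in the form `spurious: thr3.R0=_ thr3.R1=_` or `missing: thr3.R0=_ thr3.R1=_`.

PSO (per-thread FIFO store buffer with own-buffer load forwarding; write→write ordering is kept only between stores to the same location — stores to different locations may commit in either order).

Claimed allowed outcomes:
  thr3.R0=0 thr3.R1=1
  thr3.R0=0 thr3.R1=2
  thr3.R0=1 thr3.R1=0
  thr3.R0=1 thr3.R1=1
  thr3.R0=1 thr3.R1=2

outcome vector order: (thr3.R0,thr3.R1)
[PSO] allowed = {0/0 0/1 0/2 1/0 1/1 1/2}
PSO∖claimed = {0/0}

missing: thr3.R0=0 thr3.R1=0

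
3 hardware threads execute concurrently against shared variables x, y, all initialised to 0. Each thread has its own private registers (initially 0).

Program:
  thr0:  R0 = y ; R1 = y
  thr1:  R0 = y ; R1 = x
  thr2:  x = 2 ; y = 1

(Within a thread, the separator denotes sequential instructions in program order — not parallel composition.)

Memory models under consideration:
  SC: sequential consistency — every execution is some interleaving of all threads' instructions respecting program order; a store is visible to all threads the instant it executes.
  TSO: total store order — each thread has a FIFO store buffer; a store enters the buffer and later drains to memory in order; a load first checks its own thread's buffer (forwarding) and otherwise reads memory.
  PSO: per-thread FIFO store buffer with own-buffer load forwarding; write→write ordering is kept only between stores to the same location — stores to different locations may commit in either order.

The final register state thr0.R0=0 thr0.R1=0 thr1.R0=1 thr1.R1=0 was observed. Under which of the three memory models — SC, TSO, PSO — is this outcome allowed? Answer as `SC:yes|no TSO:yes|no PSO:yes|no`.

SC:no TSO:no PSO:yes

outcome vector order: (thr0.R0,thr0.R1,thr1.R0,thr1.R1)
SC: 9 outcomes — {<0 0 0 0>, <0 0 0 2>, <0 0 1 2>, <0 1 0 0>, <0 1 0 2>, <0 1 1 2>, <1 1 0 0>, <1 1 0 2>, <1 1 1 2>}
TSO: 9 outcomes — {<0 0 0 0>, <0 0 0 2>, <0 0 1 2>, <0 1 0 0>, <0 1 0 2>, <0 1 1 2>, <1 1 0 0>, <1 1 0 2>, <1 1 1 2>}
PSO: 12 outcomes — {<0 0 0 0>, <0 0 0 2>, <0 0 1 0>, <0 0 1 2>, <0 1 0 0>, <0 1 0 2>, <0 1 1 0>, <0 1 1 2>, <1 1 0 0>, <1 1 0 2>, <1 1 1 0>, <1 1 1 2>}
target <0 0 1 0> ∈ {PSO}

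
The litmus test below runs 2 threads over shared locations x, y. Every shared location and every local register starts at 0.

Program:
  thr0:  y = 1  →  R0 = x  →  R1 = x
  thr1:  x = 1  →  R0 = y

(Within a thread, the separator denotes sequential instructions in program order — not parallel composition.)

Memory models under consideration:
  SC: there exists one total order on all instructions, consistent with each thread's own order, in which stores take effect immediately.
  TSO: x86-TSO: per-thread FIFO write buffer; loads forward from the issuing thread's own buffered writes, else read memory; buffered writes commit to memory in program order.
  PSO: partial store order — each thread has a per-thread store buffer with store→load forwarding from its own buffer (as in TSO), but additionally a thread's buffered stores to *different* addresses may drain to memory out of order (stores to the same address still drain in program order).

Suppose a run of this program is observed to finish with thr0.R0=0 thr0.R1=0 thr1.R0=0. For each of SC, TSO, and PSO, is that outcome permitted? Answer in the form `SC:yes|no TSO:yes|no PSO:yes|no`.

outcome vector order: (thr0.R0,thr0.R1,thr1.R0)
SC (4): (0,0,1), (0,1,1), (1,1,0), (1,1,1)
TSO (6): (0,0,0), (0,0,1), (0,1,0), (0,1,1), (1,1,0), (1,1,1)
PSO (6): (0,0,0), (0,0,1), (0,1,0), (0,1,1), (1,1,0), (1,1,1)
target (0,0,0) ∈ {TSO,PSO}

SC:no TSO:yes PSO:yes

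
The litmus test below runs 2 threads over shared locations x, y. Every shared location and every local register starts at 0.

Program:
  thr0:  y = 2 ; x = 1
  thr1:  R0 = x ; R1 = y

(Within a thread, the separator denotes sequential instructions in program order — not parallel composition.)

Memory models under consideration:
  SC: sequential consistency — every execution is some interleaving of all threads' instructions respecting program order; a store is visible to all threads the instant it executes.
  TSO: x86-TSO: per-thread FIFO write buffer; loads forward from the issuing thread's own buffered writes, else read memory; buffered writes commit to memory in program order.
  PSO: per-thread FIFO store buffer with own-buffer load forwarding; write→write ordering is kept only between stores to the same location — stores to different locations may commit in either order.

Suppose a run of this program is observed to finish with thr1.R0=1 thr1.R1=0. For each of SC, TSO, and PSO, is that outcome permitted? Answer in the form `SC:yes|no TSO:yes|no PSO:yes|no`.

outcome vector order: (thr1.R0,thr1.R1)
[SC] allowed = {<0 0>; <0 2>; <1 2>}
[TSO] allowed = {<0 0>; <0 2>; <1 2>}
[PSO] allowed = {<0 0>; <0 2>; <1 0>; <1 2>}
target <1 0> ∈ {PSO}

SC:no TSO:no PSO:yes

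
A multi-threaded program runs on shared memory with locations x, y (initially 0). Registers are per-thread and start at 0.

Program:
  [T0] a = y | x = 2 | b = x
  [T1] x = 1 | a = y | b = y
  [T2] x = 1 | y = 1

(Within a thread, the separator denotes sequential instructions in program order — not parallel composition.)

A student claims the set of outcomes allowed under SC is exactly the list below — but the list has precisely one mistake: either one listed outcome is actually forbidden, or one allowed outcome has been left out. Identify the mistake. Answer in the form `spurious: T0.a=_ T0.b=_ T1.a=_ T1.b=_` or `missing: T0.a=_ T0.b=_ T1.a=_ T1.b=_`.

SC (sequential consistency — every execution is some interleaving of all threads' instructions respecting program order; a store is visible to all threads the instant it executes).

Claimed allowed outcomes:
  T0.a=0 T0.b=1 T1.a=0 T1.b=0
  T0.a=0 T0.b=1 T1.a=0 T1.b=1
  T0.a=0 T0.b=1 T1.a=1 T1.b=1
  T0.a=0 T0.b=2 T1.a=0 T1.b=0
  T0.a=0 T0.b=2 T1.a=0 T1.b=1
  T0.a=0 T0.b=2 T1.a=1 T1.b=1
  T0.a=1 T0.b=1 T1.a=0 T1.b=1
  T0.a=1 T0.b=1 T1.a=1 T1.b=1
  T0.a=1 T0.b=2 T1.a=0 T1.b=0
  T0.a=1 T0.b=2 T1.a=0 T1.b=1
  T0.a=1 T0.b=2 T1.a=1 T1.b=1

spurious: T0.a=1 T0.b=1 T1.a=0 T1.b=1

outcome vector order: (T0.a,T0.b,T1.a,T1.b)
under SC → <0 1 0 0>, <0 1 0 1>, <0 1 1 1>, <0 2 0 0>, <0 2 0 1>, <0 2 1 1>, <1 1 1 1>, <1 2 0 0>, <1 2 0 1>, <1 2 1 1>
claimed∖SC = {<1 1 0 1>}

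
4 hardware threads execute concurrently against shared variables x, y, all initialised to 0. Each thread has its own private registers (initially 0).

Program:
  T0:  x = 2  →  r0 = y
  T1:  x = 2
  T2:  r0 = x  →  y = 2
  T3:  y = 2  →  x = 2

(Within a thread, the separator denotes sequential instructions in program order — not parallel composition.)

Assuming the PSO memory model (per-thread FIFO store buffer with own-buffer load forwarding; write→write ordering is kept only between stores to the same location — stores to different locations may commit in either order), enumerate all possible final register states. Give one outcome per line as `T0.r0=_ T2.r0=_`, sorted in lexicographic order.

T0.r0=0 T2.r0=0
T0.r0=0 T2.r0=2
T0.r0=2 T2.r0=0
T0.r0=2 T2.r0=2

outcome vector order: (T0.r0,T2.r0)
|PSO outcomes| = 4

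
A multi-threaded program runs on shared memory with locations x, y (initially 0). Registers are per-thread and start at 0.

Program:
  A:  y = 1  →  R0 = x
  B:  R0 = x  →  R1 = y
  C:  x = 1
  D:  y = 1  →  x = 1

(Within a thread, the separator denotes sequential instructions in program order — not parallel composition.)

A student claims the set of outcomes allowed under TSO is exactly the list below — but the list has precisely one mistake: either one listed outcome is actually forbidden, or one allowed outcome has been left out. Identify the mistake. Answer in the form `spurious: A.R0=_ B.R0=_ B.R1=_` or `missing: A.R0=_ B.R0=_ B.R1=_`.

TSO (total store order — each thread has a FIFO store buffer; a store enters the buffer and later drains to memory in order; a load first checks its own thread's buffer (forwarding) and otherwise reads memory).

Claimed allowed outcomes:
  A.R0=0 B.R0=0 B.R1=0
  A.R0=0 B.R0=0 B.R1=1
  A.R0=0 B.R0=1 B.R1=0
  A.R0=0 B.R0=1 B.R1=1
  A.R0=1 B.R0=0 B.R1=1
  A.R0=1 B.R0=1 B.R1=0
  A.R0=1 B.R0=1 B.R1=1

missing: A.R0=1 B.R0=0 B.R1=0

outcome vector order: (A.R0,B.R0,B.R1)
TSO (8): <0 0 0>, <0 0 1>, <0 1 0>, <0 1 1>, <1 0 0>, <1 0 1>, <1 1 0>, <1 1 1>
TSO∖claimed = {<1 0 0>}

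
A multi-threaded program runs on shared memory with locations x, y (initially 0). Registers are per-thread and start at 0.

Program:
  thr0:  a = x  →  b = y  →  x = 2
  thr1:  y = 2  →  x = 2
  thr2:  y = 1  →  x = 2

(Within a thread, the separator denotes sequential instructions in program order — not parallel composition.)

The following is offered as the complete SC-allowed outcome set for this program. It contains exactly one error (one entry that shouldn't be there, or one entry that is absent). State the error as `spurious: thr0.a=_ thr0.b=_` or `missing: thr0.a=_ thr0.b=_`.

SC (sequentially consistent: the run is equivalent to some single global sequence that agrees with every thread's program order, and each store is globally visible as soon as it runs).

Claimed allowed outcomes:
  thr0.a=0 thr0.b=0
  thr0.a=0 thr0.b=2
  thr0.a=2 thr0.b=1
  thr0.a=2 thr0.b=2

outcome vector order: (thr0.a,thr0.b)
[SC] allowed = {(0,0); (0,1); (0,2); (2,1); (2,2)}
SC∖claimed = {(0,1)}

missing: thr0.a=0 thr0.b=1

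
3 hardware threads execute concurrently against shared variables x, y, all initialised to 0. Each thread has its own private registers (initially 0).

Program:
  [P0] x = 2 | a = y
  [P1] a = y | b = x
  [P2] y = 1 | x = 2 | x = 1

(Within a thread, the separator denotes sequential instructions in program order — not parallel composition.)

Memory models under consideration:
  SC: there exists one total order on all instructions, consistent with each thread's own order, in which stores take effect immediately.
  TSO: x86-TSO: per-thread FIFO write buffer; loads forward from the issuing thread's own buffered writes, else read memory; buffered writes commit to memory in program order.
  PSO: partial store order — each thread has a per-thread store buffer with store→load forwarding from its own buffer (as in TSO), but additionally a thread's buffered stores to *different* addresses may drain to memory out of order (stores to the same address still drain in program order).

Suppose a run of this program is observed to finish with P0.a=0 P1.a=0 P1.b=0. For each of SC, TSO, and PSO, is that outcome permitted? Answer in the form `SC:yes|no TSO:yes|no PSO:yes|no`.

SC:yes TSO:yes PSO:yes

outcome vector order: (P0.a,P1.a,P1.b)
SC: 11 outcomes — {0/0/0, 0/0/1, 0/0/2, 0/1/1, 0/1/2, 1/0/0, 1/0/1, 1/0/2, 1/1/0, 1/1/1, 1/1/2}
TSO: 12 outcomes — {0/0/0, 0/0/1, 0/0/2, 0/1/0, 0/1/1, 0/1/2, 1/0/0, 1/0/1, 1/0/2, 1/1/0, 1/1/1, 1/1/2}
PSO: 12 outcomes — {0/0/0, 0/0/1, 0/0/2, 0/1/0, 0/1/1, 0/1/2, 1/0/0, 1/0/1, 1/0/2, 1/1/0, 1/1/1, 1/1/2}
target 0/0/0 ∈ {SC,TSO,PSO}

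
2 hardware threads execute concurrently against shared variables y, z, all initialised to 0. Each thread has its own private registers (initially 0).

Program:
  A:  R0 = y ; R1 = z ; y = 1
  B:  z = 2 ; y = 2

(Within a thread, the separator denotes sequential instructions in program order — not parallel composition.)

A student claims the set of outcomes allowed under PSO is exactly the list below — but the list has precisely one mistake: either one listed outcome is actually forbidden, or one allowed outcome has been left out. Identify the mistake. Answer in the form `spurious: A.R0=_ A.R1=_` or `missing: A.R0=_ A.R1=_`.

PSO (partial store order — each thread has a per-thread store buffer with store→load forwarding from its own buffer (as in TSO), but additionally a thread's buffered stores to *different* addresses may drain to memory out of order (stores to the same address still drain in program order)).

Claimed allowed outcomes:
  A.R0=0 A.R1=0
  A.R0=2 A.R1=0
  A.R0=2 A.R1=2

outcome vector order: (A.R0,A.R1)
PSO (4): 00, 02, 20, 22
PSO∖claimed = {02}

missing: A.R0=0 A.R1=2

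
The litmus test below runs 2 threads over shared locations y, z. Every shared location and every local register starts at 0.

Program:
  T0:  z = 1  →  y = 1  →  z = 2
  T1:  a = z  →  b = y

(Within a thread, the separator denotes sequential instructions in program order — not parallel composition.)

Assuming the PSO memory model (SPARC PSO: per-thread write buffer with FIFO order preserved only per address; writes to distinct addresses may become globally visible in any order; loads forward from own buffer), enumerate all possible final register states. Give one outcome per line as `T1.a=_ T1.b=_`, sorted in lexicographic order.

T1.a=0 T1.b=0
T1.a=0 T1.b=1
T1.a=1 T1.b=0
T1.a=1 T1.b=1
T1.a=2 T1.b=0
T1.a=2 T1.b=1

outcome vector order: (T1.a,T1.b)
|PSO outcomes| = 6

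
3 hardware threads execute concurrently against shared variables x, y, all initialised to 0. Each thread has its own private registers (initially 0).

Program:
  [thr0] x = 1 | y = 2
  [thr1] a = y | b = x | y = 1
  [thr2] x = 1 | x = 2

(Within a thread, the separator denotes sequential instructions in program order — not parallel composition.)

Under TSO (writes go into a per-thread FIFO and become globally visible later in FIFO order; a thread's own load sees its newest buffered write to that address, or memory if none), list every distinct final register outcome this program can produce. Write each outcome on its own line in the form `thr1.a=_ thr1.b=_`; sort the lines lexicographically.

thr1.a=0 thr1.b=0
thr1.a=0 thr1.b=1
thr1.a=0 thr1.b=2
thr1.a=2 thr1.b=1
thr1.a=2 thr1.b=2

outcome vector order: (thr1.a,thr1.b)
|TSO outcomes| = 5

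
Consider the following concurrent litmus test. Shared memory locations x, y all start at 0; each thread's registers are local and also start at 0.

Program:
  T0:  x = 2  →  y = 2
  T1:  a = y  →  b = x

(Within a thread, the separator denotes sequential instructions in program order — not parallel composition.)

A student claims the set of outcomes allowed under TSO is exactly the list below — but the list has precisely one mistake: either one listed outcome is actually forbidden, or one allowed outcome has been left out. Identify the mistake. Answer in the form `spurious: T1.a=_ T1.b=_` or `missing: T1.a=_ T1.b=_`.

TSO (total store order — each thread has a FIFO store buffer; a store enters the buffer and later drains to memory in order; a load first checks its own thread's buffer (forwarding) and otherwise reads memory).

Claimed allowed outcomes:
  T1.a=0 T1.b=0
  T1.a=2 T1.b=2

missing: T1.a=0 T1.b=2

outcome vector order: (T1.a,T1.b)
TSO (3): 00 02 22
TSO∖claimed = {02}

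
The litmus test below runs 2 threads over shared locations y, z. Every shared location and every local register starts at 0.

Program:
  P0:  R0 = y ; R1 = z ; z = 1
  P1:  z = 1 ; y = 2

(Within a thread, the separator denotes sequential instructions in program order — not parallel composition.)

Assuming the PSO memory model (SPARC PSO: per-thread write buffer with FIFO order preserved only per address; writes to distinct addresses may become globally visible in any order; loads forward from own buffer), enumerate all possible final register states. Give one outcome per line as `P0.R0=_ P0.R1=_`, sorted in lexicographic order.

outcome vector order: (P0.R0,P0.R1)
|PSO outcomes| = 4

P0.R0=0 P0.R1=0
P0.R0=0 P0.R1=1
P0.R0=2 P0.R1=0
P0.R0=2 P0.R1=1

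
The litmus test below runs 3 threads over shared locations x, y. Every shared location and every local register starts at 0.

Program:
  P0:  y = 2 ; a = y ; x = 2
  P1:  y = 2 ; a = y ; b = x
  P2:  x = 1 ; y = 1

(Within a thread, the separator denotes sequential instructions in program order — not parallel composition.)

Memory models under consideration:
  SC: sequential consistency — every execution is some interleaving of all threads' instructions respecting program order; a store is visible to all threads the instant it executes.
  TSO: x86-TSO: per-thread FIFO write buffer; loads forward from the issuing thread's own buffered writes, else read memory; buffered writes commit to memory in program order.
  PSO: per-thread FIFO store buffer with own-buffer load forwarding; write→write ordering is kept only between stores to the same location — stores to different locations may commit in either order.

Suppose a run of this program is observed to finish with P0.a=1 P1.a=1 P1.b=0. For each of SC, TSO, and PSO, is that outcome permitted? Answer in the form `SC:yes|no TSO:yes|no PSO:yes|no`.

SC:no TSO:no PSO:yes

outcome vector order: (P0.a,P1.a,P1.b)
SC: 10 outcomes — {(1,1,1); (1,1,2); (1,2,0); (1,2,1); (1,2,2); (2,1,1); (2,1,2); (2,2,0); (2,2,1); (2,2,2)}
TSO: 10 outcomes — {(1,1,1); (1,1,2); (1,2,0); (1,2,1); (1,2,2); (2,1,1); (2,1,2); (2,2,0); (2,2,1); (2,2,2)}
PSO: 12 outcomes — {(1,1,0); (1,1,1); (1,1,2); (1,2,0); (1,2,1); (1,2,2); (2,1,0); (2,1,1); (2,1,2); (2,2,0); (2,2,1); (2,2,2)}
target (1,1,0) ∈ {PSO}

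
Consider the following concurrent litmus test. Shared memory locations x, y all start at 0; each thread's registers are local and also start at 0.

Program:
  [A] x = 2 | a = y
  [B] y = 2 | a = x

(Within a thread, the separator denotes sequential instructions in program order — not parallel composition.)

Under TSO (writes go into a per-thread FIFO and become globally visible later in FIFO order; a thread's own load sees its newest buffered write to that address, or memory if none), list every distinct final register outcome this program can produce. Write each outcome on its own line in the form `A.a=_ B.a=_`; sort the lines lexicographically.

A.a=0 B.a=0
A.a=0 B.a=2
A.a=2 B.a=0
A.a=2 B.a=2

outcome vector order: (A.a,B.a)
|TSO outcomes| = 4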